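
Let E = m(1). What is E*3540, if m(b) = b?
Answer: 3540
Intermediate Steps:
E = 1
E*3540 = 1*3540 = 3540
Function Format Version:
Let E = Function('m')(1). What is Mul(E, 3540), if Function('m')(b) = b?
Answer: 3540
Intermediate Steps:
E = 1
Mul(E, 3540) = Mul(1, 3540) = 3540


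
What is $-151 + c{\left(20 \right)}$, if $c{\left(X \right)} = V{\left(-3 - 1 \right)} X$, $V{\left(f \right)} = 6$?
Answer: $-31$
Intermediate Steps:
$c{\left(X \right)} = 6 X$
$-151 + c{\left(20 \right)} = -151 + 6 \cdot 20 = -151 + 120 = -31$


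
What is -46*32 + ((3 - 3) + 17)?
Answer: -1455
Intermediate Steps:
-46*32 + ((3 - 3) + 17) = -1472 + (0 + 17) = -1472 + 17 = -1455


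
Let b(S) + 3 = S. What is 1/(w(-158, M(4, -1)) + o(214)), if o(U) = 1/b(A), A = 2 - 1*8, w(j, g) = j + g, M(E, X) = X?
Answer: -9/1432 ≈ -0.0062849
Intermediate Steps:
w(j, g) = g + j
A = -6 (A = 2 - 8 = -6)
b(S) = -3 + S
o(U) = -1/9 (o(U) = 1/(-3 - 6) = 1/(-9) = -1/9)
1/(w(-158, M(4, -1)) + o(214)) = 1/((-1 - 158) - 1/9) = 1/(-159 - 1/9) = 1/(-1432/9) = -9/1432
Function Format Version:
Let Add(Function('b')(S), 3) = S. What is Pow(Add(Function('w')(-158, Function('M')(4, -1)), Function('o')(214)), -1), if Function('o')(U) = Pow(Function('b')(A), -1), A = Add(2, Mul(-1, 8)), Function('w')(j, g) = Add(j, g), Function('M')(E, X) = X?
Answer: Rational(-9, 1432) ≈ -0.0062849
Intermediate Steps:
Function('w')(j, g) = Add(g, j)
A = -6 (A = Add(2, -8) = -6)
Function('b')(S) = Add(-3, S)
Function('o')(U) = Rational(-1, 9) (Function('o')(U) = Pow(Add(-3, -6), -1) = Pow(-9, -1) = Rational(-1, 9))
Pow(Add(Function('w')(-158, Function('M')(4, -1)), Function('o')(214)), -1) = Pow(Add(Add(-1, -158), Rational(-1, 9)), -1) = Pow(Add(-159, Rational(-1, 9)), -1) = Pow(Rational(-1432, 9), -1) = Rational(-9, 1432)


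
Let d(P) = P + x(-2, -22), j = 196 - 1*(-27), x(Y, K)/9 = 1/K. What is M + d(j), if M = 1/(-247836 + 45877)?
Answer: 988993201/4443098 ≈ 222.59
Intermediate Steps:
M = -1/201959 (M = 1/(-201959) = -1/201959 ≈ -4.9515e-6)
x(Y, K) = 9/K
j = 223 (j = 196 + 27 = 223)
d(P) = -9/22 + P (d(P) = P + 9/(-22) = P + 9*(-1/22) = P - 9/22 = -9/22 + P)
M + d(j) = -1/201959 + (-9/22 + 223) = -1/201959 + 4897/22 = 988993201/4443098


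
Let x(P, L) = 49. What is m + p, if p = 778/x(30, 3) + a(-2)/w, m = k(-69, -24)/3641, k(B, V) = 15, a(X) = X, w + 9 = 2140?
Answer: 6037688905/380189579 ≈ 15.881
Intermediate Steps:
w = 2131 (w = -9 + 2140 = 2131)
m = 15/3641 ≈ 0.0041197
p = 1657820/104419 (p = 778/49 - 2/2131 = 1657820/104419 ≈ 15.877)
m + p = 15/3641 + 1657820/104419 = 6037688905/380189579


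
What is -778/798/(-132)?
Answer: 389/52668 ≈ 0.0073859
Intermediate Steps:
-778/798/(-132) = -778*1/798*(-1/132) = -389/399*(-1/132) = 389/52668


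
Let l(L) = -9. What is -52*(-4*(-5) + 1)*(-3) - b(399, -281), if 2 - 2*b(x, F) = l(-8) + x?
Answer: 3470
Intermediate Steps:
b(x, F) = 11/2 - x/2 (b(x, F) = 1 - (-9 + x)/2 = 1 + (9/2 - x/2) = 11/2 - x/2)
-52*(-4*(-5) + 1)*(-3) - b(399, -281) = -52*(-4*(-5) + 1)*(-3) - (11/2 - ½*399) = -52*(20 + 1)*(-3) - (11/2 - 399/2) = -52*21*(-3) - 1*(-194) = -1092*(-3) + 194 = 3276 + 194 = 3470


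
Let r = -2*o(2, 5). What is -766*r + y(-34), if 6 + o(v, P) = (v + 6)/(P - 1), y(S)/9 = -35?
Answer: -6443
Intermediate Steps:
y(S) = -315 (y(S) = 9*(-35) = -315)
o(v, P) = -6 + (6 + v)/(-1 + P) (o(v, P) = -6 + (v + 6)/(P - 1) = -6 + (6 + v)/(-1 + P))
r = 8 (r = -2*(12 + 2 - 6*5)/(-1 + 5) = -2*(12 + 2 - 30)/4 = -(-16)/2 = -2*(-4) = 8)
-766*r + y(-34) = -766*8 - 315 = -6128 - 315 = -6443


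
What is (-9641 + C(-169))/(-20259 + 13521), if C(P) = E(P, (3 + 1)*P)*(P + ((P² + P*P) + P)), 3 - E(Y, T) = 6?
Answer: 179993/6738 ≈ 26.713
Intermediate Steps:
E(Y, T) = -3 (E(Y, T) = 3 - 1*6 = 3 - 6 = -3)
C(P) = -6*P - 6*P² (C(P) = -3*(P + ((P² + P*P) + P)) = -3*(P + ((P² + P²) + P)) = -3*(P + (2*P² + P)) = -3*(P + (P + 2*P²)) = -3*(2*P + 2*P²) = -6*P - 6*P²)
(-9641 + C(-169))/(-20259 + 13521) = (-9641 - 6*(-169)*(1 - 169))/(-20259 + 13521) = (-9641 - 6*(-169)*(-168))/(-6738) = (-9641 - 170352)*(-1/6738) = -179993*(-1/6738) = 179993/6738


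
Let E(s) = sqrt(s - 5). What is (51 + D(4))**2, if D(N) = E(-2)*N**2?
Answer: 809 + 1632*I*sqrt(7) ≈ 809.0 + 4317.9*I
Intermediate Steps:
E(s) = sqrt(-5 + s)
D(N) = I*sqrt(7)*N**2 (D(N) = sqrt(-5 - 2)*N**2 = sqrt(-7)*N**2 = (I*sqrt(7))*N**2 = I*sqrt(7)*N**2)
(51 + D(4))**2 = (51 + I*sqrt(7)*4**2)**2 = (51 + I*sqrt(7)*16)**2 = (51 + 16*I*sqrt(7))**2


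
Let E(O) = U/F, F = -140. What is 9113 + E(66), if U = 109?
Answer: 1275711/140 ≈ 9112.2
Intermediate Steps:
E(O) = -109/140 (E(O) = 109/(-140) = 109*(-1/140) = -109/140)
9113 + E(66) = 9113 - 109/140 = 1275711/140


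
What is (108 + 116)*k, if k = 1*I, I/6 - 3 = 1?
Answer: 5376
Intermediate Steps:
I = 24 (I = 18 + 6*1 = 18 + 6 = 24)
k = 24 (k = 1*24 = 24)
(108 + 116)*k = (108 + 116)*24 = 224*24 = 5376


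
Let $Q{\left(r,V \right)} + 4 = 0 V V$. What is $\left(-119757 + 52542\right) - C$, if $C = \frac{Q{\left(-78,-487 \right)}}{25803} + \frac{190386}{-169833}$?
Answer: $- \frac{98181573405665}{1460733633} \approx -67214.0$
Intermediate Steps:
$Q{\left(r,V \right)} = -4$ ($Q{\left(r,V \right)} = -4 + 0 V V = -4 + 0 V = -4 + 0 = -4$)
$C = - \frac{1637736430}{1460733633}$ ($C = - \frac{4}{25803} + \frac{190386}{-169833} = \left(-4\right) \frac{1}{25803} + 190386 \left(- \frac{1}{169833}\right) = - \frac{4}{25803} - \frac{63462}{56611} = - \frac{1637736430}{1460733633} \approx -1.1212$)
$\left(-119757 + 52542\right) - C = \left(-119757 + 52542\right) - - \frac{1637736430}{1460733633} = -67215 + \frac{1637736430}{1460733633} = - \frac{98181573405665}{1460733633}$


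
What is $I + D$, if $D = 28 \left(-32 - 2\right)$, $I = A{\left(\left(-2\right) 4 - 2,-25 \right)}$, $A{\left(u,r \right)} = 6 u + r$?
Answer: $-1037$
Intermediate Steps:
$A{\left(u,r \right)} = r + 6 u$
$I = -85$ ($I = -25 + 6 \left(\left(-2\right) 4 - 2\right) = -25 + 6 \left(-8 - 2\right) = -25 + 6 \left(-10\right) = -25 - 60 = -85$)
$D = -952$ ($D = 28 \left(-34\right) = -952$)
$I + D = -85 - 952 = -1037$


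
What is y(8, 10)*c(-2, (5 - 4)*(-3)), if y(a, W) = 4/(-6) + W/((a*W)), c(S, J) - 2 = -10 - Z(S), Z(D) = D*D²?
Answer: 0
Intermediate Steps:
Z(D) = D³
c(S, J) = -8 - S³ (c(S, J) = 2 + (-10 - S³) = -8 - S³)
y(a, W) = -⅔ + 1/a (y(a, W) = 4*(-⅙) + W/((W*a)) = -⅔ + W*(1/(W*a)) = -⅔ + 1/a)
y(8, 10)*c(-2, (5 - 4)*(-3)) = (-⅔ + 1/8)*(-8 - 1*(-2)³) = (-⅔ + ⅛)*(-8 - 1*(-8)) = -13*(-8 + 8)/24 = -13/24*0 = 0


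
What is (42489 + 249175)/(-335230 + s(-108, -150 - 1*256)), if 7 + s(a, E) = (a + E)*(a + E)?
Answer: -291664/71041 ≈ -4.1056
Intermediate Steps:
s(a, E) = -7 + (E + a)² (s(a, E) = -7 + (a + E)*(a + E) = -7 + (E + a)*(E + a) = -7 + (E + a)²)
(42489 + 249175)/(-335230 + s(-108, -150 - 1*256)) = (42489 + 249175)/(-335230 + (-7 + ((-150 - 1*256) - 108)²)) = 291664/(-335230 + (-7 + ((-150 - 256) - 108)²)) = 291664/(-335230 + (-7 + (-406 - 108)²)) = 291664/(-335230 + (-7 + (-514)²)) = 291664/(-335230 + (-7 + 264196)) = 291664/(-335230 + 264189) = 291664/(-71041) = 291664*(-1/71041) = -291664/71041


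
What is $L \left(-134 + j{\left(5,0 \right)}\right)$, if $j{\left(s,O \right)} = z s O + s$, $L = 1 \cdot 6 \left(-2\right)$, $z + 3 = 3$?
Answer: $1548$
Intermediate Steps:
$z = 0$ ($z = -3 + 3 = 0$)
$L = -12$ ($L = 6 \left(-2\right) = -12$)
$j{\left(s,O \right)} = s$ ($j{\left(s,O \right)} = 0 s O + s = 0 O + s = 0 + s = s$)
$L \left(-134 + j{\left(5,0 \right)}\right) = - 12 \left(-134 + 5\right) = \left(-12\right) \left(-129\right) = 1548$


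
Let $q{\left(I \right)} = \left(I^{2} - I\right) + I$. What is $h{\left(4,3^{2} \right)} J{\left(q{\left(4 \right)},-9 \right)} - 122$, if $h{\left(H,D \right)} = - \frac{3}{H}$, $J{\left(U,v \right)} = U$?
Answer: $-134$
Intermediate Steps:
$q{\left(I \right)} = I^{2}$
$h{\left(4,3^{2} \right)} J{\left(q{\left(4 \right)},-9 \right)} - 122 = - \frac{3}{4} \cdot 4^{2} - 122 = \left(-3\right) \frac{1}{4} \cdot 16 - 122 = \left(- \frac{3}{4}\right) 16 - 122 = -12 - 122 = -134$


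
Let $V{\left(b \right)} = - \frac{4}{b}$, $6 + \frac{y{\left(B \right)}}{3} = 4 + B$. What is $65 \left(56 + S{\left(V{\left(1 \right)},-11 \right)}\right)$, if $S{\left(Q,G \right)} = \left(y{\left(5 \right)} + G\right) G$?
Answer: $5070$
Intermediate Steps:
$y{\left(B \right)} = -6 + 3 B$ ($y{\left(B \right)} = -18 + 3 \left(4 + B\right) = -18 + \left(12 + 3 B\right) = -6 + 3 B$)
$S{\left(Q,G \right)} = G \left(9 + G\right)$ ($S{\left(Q,G \right)} = \left(\left(-6 + 3 \cdot 5\right) + G\right) G = \left(\left(-6 + 15\right) + G\right) G = \left(9 + G\right) G = G \left(9 + G\right)$)
$65 \left(56 + S{\left(V{\left(1 \right)},-11 \right)}\right) = 65 \left(56 - 11 \left(9 - 11\right)\right) = 65 \left(56 - -22\right) = 65 \left(56 + 22\right) = 65 \cdot 78 = 5070$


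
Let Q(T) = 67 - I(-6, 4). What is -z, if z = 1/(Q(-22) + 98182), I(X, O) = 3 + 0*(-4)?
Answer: -1/98246 ≈ -1.0179e-5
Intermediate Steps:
I(X, O) = 3 (I(X, O) = 3 + 0 = 3)
Q(T) = 64 (Q(T) = 67 - 1*3 = 67 - 3 = 64)
z = 1/98246 (z = 1/(64 + 98182) = 1/98246 ≈ 1.0179e-5)
-z = -1*1/98246 = -1/98246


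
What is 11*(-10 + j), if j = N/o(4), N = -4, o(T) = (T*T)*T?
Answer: -1771/16 ≈ -110.69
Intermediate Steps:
o(T) = T³ (o(T) = T²*T = T³)
j = -1/16 (j = -4/(4³) = -4/64 = -4*1/64 = -1/16 ≈ -0.062500)
11*(-10 + j) = 11*(-10 - 1/16) = 11*(-161/16) = -1771/16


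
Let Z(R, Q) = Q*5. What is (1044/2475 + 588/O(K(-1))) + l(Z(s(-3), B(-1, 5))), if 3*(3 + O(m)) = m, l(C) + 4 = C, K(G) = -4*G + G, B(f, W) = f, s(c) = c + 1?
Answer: -83209/275 ≈ -302.58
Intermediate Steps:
s(c) = 1 + c
Z(R, Q) = 5*Q
K(G) = -3*G
l(C) = -4 + C
O(m) = -3 + m/3
(1044/2475 + 588/O(K(-1))) + l(Z(s(-3), B(-1, 5))) = (1044/2475 + 588/(-3 + (-3*(-1))/3)) + (-4 + 5*(-1)) = (1044*(1/2475) + 588/(-3 + (⅓)*3)) + (-4 - 5) = (116/275 + 588/(-3 + 1)) - 9 = (116/275 + 588/(-2)) - 9 = (116/275 + 588*(-½)) - 9 = (116/275 - 294) - 9 = -80734/275 - 9 = -83209/275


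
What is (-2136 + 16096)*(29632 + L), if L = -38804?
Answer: -128041120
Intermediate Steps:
(-2136 + 16096)*(29632 + L) = (-2136 + 16096)*(29632 - 38804) = 13960*(-9172) = -128041120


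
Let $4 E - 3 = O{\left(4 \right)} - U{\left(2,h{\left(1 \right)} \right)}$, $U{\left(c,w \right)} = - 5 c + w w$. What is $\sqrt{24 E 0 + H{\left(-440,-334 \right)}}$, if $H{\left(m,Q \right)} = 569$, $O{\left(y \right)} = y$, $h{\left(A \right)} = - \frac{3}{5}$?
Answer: $\sqrt{569} \approx 23.854$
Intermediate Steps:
$h{\left(A \right)} = - \frac{3}{5}$ ($h{\left(A \right)} = \left(-3\right) \frac{1}{5} = - \frac{3}{5}$)
$U{\left(c,w \right)} = w^{2} - 5 c$ ($U{\left(c,w \right)} = - 5 c + w^{2} = w^{2} - 5 c$)
$E = \frac{104}{25}$ ($E = \frac{3}{4} + \frac{4 - \left(\left(- \frac{3}{5}\right)^{2} - 10\right)}{4} = \frac{3}{4} + \frac{4 - \left(\frac{9}{25} - 10\right)}{4} = \frac{3}{4} + \frac{4 - - \frac{241}{25}}{4} = \frac{3}{4} + \frac{4 + \frac{241}{25}}{4} = \frac{3}{4} + \frac{1}{4} \cdot \frac{341}{25} = \frac{3}{4} + \frac{341}{100} = \frac{104}{25} \approx 4.16$)
$\sqrt{24 E 0 + H{\left(-440,-334 \right)}} = \sqrt{24 \cdot \frac{104}{25} \cdot 0 + 569} = \sqrt{\frac{2496}{25} \cdot 0 + 569} = \sqrt{0 + 569} = \sqrt{569}$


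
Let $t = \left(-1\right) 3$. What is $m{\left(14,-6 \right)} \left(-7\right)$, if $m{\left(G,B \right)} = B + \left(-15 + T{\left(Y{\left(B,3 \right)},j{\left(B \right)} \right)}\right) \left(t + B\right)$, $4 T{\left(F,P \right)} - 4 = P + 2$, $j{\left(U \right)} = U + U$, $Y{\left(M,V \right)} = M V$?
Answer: $- \frac{1995}{2} \approx -997.5$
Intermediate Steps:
$t = -3$
$j{\left(U \right)} = 2 U$
$T{\left(F,P \right)} = \frac{3}{2} + \frac{P}{4}$ ($T{\left(F,P \right)} = 1 + \frac{P + 2}{4} = 1 + \frac{2 + P}{4} = 1 + \left(\frac{1}{2} + \frac{P}{4}\right) = \frac{3}{2} + \frac{P}{4}$)
$m{\left(G,B \right)} = B + \left(-3 + B\right) \left(- \frac{27}{2} + \frac{B}{2}\right)$ ($m{\left(G,B \right)} = B + \left(-15 + \left(\frac{3}{2} + \frac{2 B}{4}\right)\right) \left(-3 + B\right) = B + \left(-15 + \left(\frac{3}{2} + \frac{B}{2}\right)\right) \left(-3 + B\right) = B + \left(- \frac{27}{2} + \frac{B}{2}\right) \left(-3 + B\right) = B + \left(-3 + B\right) \left(- \frac{27}{2} + \frac{B}{2}\right)$)
$m{\left(14,-6 \right)} \left(-7\right) = \left(\frac{81}{2} + \frac{\left(-6\right)^{2}}{2} - -84\right) \left(-7\right) = \left(\frac{81}{2} + \frac{1}{2} \cdot 36 + 84\right) \left(-7\right) = \left(\frac{81}{2} + 18 + 84\right) \left(-7\right) = \frac{285}{2} \left(-7\right) = - \frac{1995}{2}$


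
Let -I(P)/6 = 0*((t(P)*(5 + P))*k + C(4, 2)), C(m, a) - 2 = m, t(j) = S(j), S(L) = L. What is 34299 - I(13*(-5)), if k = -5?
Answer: 34299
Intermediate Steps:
t(j) = j
C(m, a) = 2 + m
I(P) = 0 (I(P) = -0*((P*(5 + P))*(-5) + (2 + 4)) = -0*(-5*P*(5 + P) + 6) = -0*(6 - 5*P*(5 + P)) = -6*0 = 0)
34299 - I(13*(-5)) = 34299 - 1*0 = 34299 + 0 = 34299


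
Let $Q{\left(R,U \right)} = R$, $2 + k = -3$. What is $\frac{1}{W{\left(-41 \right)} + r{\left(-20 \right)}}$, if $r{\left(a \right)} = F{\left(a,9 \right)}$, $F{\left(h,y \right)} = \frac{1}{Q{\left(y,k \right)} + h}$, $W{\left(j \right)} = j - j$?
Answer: $-11$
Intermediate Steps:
$k = -5$ ($k = -2 - 3 = -5$)
$W{\left(j \right)} = 0$
$F{\left(h,y \right)} = \frac{1}{h + y}$ ($F{\left(h,y \right)} = \frac{1}{y + h} = \frac{1}{h + y}$)
$r{\left(a \right)} = \frac{1}{9 + a}$ ($r{\left(a \right)} = \frac{1}{a + 9} = \frac{1}{9 + a}$)
$\frac{1}{W{\left(-41 \right)} + r{\left(-20 \right)}} = \frac{1}{0 + \frac{1}{9 - 20}} = \frac{1}{0 + \frac{1}{-11}} = \frac{1}{0 - \frac{1}{11}} = \frac{1}{- \frac{1}{11}} = -11$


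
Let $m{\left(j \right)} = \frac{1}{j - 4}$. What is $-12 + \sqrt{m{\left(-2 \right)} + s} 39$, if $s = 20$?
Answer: $-12 + \frac{13 \sqrt{714}}{2} \approx 161.69$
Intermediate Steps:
$m{\left(j \right)} = \frac{1}{-4 + j}$
$-12 + \sqrt{m{\left(-2 \right)} + s} 39 = -12 + \sqrt{\frac{1}{-4 - 2} + 20} \cdot 39 = -12 + \sqrt{\frac{1}{-6} + 20} \cdot 39 = -12 + \sqrt{- \frac{1}{6} + 20} \cdot 39 = -12 + \sqrt{\frac{119}{6}} \cdot 39 = -12 + \frac{\sqrt{714}}{6} \cdot 39 = -12 + \frac{13 \sqrt{714}}{2}$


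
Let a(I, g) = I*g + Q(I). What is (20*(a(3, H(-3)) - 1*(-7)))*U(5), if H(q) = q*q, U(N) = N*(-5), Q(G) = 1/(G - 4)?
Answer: -16500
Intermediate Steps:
Q(G) = 1/(-4 + G)
U(N) = -5*N
H(q) = q**2
a(I, g) = 1/(-4 + I) + I*g (a(I, g) = I*g + 1/(-4 + I) = 1/(-4 + I) + I*g)
(20*(a(3, H(-3)) - 1*(-7)))*U(5) = (20*((1 + 3*(-3)**2*(-4 + 3))/(-4 + 3) - 1*(-7)))*(-5*5) = (20*((1 + 3*9*(-1))/(-1) + 7))*(-25) = (20*(-(1 - 27) + 7))*(-25) = (20*(-1*(-26) + 7))*(-25) = (20*(26 + 7))*(-25) = (20*33)*(-25) = 660*(-25) = -16500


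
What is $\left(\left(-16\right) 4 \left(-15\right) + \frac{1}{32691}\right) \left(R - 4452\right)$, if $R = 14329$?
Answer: $\frac{18233732741}{1923} \approx 9.4819 \cdot 10^{6}$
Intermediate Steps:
$\left(\left(-16\right) 4 \left(-15\right) + \frac{1}{32691}\right) \left(R - 4452\right) = \left(\left(-16\right) 4 \left(-15\right) + \frac{1}{32691}\right) \left(14329 - 4452\right) = \left(\left(-64\right) \left(-15\right) + \frac{1}{32691}\right) 9877 = \left(960 + \frac{1}{32691}\right) 9877 = \frac{31383361}{32691} \cdot 9877 = \frac{18233732741}{1923}$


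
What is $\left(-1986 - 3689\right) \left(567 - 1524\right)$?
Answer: $5430975$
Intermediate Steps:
$\left(-1986 - 3689\right) \left(567 - 1524\right) = \left(-5675\right) \left(-957\right) = 5430975$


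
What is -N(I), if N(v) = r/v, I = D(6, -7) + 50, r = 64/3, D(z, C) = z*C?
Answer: -8/3 ≈ -2.6667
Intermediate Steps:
D(z, C) = C*z
r = 64/3 (r = 64*(⅓) = 64/3 ≈ 21.333)
I = 8 (I = -7*6 + 50 = -42 + 50 = 8)
N(v) = 64/(3*v)
-N(I) = -64/(3*8) = -1*8/3 = -8/3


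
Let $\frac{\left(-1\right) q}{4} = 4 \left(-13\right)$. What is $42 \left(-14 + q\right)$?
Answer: $8148$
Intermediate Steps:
$q = 208$ ($q = - 4 \cdot 4 \left(-13\right) = \left(-4\right) \left(-52\right) = 208$)
$42 \left(-14 + q\right) = 42 \left(-14 + 208\right) = 42 \cdot 194 = 8148$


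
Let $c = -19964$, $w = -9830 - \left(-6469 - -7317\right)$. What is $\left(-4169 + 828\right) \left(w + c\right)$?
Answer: $102374922$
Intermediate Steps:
$w = -10678$ ($w = -9830 - \left(-6469 + 7317\right) = -9830 - 848 = -10678$)
$\left(-4169 + 828\right) \left(w + c\right) = \left(-4169 + 828\right) \left(-10678 - 19964\right) = \left(-3341\right) \left(-30642\right) = 102374922$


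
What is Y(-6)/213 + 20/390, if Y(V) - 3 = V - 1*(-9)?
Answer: 220/2769 ≈ 0.079451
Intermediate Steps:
Y(V) = 12 + V (Y(V) = 3 + (V - 1*(-9)) = 3 + (V + 9) = 3 + (9 + V) = 12 + V)
Y(-6)/213 + 20/390 = (12 - 6)/213 + 20/390 = 6*(1/213) + 20*(1/390) = 2/71 + 2/39 = 220/2769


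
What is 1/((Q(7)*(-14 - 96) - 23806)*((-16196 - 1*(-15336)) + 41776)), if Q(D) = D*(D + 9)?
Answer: -1/1478131416 ≈ -6.7653e-10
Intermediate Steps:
Q(D) = D*(9 + D)
1/((Q(7)*(-14 - 96) - 23806)*((-16196 - 1*(-15336)) + 41776)) = 1/(((7*(9 + 7))*(-14 - 96) - 23806)*((-16196 - 1*(-15336)) + 41776)) = 1/(((7*16)*(-110) - 23806)*((-16196 + 15336) + 41776)) = 1/((112*(-110) - 23806)*(-860 + 41776)) = 1/((-12320 - 23806)*40916) = 1/(-36126*40916) = 1/(-1478131416) = -1/1478131416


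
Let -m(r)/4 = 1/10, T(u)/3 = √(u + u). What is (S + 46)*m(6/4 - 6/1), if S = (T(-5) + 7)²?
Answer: -2 - 84*I*√10/5 ≈ -2.0 - 53.126*I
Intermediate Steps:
T(u) = 3*√2*√u (T(u) = 3*√(u + u) = 3*√(2*u) = 3*(√2*√u) = 3*√2*√u)
m(r) = -⅖ (m(r) = -4/10 = -4*⅒ = -⅖)
S = (7 + 3*I*√10)² (S = (3*√2*√(-5) + 7)² = (3*√2*(I*√5) + 7)² = (3*I*√10 + 7)² = (7 + 3*I*√10)² ≈ -41.0 + 132.82*I)
(S + 46)*m(6/4 - 6/1) = ((-41 + 42*I*√10) + 46)*(-⅖) = (5 + 42*I*√10)*(-⅖) = -2 - 84*I*√10/5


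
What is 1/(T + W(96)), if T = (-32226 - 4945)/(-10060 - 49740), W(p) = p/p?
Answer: 59800/96971 ≈ 0.61668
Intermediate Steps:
W(p) = 1
T = 37171/59800 (T = -37171/(-59800) = -37171*(-1/59800) = 37171/59800 ≈ 0.62159)
1/(T + W(96)) = 1/(37171/59800 + 1) = 1/(96971/59800) = 59800/96971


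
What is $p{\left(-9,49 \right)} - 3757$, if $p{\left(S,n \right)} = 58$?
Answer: $-3699$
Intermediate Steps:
$p{\left(-9,49 \right)} - 3757 = 58 - 3757 = -3699$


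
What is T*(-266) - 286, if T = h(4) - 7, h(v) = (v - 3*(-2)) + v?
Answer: -2148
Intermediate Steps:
h(v) = 6 + 2*v (h(v) = (v + 6) + v = (6 + v) + v = 6 + 2*v)
T = 7 (T = (6 + 2*4) - 7 = (6 + 8) - 7 = 14 - 7 = 7)
T*(-266) - 286 = 7*(-266) - 286 = -1862 - 286 = -2148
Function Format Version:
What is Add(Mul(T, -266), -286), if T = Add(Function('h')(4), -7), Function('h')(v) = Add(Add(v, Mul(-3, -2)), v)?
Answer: -2148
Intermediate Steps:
Function('h')(v) = Add(6, Mul(2, v)) (Function('h')(v) = Add(Add(v, 6), v) = Add(Add(6, v), v) = Add(6, Mul(2, v)))
T = 7 (T = Add(Add(6, Mul(2, 4)), -7) = Add(Add(6, 8), -7) = Add(14, -7) = 7)
Add(Mul(T, -266), -286) = Add(Mul(7, -266), -286) = Add(-1862, -286) = -2148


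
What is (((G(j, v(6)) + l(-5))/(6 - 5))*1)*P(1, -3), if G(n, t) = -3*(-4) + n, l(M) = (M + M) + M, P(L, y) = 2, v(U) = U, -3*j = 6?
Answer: -10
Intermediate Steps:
j = -2 (j = -1/3*6 = -2)
l(M) = 3*M (l(M) = 2*M + M = 3*M)
G(n, t) = 12 + n
(((G(j, v(6)) + l(-5))/(6 - 5))*1)*P(1, -3) = ((((12 - 2) + 3*(-5))/(6 - 5))*1)*2 = (((10 - 15)/1)*1)*2 = (-5*1*1)*2 = -5*1*2 = -5*2 = -10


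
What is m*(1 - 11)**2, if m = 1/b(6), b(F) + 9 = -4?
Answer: -100/13 ≈ -7.6923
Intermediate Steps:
b(F) = -13 (b(F) = -9 - 4 = -13)
m = -1/13 (m = 1/(-13) = -1/13 ≈ -0.076923)
m*(1 - 11)**2 = -(1 - 11)**2/13 = -1/13*(-10)**2 = -1/13*100 = -100/13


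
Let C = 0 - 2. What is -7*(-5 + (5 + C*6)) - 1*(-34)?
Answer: 118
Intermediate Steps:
C = -2
-7*(-5 + (5 + C*6)) - 1*(-34) = -7*(-5 + (5 - 2*6)) - 1*(-34) = -7*(-5 + (5 - 12)) + 34 = -7*(-5 - 7) + 34 = -7*(-12) + 34 = 84 + 34 = 118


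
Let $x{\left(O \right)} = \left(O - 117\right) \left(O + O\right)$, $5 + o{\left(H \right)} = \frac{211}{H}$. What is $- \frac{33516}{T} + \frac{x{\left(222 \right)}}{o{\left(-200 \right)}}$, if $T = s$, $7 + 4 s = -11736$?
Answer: $- \frac{15618482928}{2031539} \approx -7688.0$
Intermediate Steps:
$s = - \frac{11743}{4}$ ($s = - \frac{7}{4} + \frac{1}{4} \left(-11736\right) = - \frac{7}{4} - 2934 = - \frac{11743}{4} \approx -2935.8$)
$T = - \frac{11743}{4} \approx -2935.8$
$o{\left(H \right)} = -5 + \frac{211}{H}$
$x{\left(O \right)} = 2 O \left(-117 + O\right)$ ($x{\left(O \right)} = \left(-117 + O\right) 2 O = 2 O \left(-117 + O\right)$)
$- \frac{33516}{T} + \frac{x{\left(222 \right)}}{o{\left(-200 \right)}} = - \frac{33516}{- \frac{11743}{4}} + \frac{2 \cdot 222 \left(-117 + 222\right)}{-5 + \frac{211}{-200}} = \left(-33516\right) \left(- \frac{4}{11743}\right) + \frac{2 \cdot 222 \cdot 105}{-5 + 211 \left(- \frac{1}{200}\right)} = \frac{134064}{11743} + \frac{46620}{-5 - \frac{211}{200}} = \frac{134064}{11743} + \frac{46620}{- \frac{1211}{200}} = \frac{134064}{11743} + 46620 \left(- \frac{200}{1211}\right) = \frac{134064}{11743} - \frac{1332000}{173} = - \frac{15618482928}{2031539}$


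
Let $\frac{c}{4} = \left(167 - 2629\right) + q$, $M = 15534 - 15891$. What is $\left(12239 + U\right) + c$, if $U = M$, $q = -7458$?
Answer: $-27798$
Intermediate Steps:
$M = -357$ ($M = 15534 - 15891 = -357$)
$U = -357$
$c = -39680$ ($c = 4 \left(\left(167 - 2629\right) - 7458\right) = 4 \left(-2462 - 7458\right) = 4 \left(-9920\right) = -39680$)
$\left(12239 + U\right) + c = \left(12239 - 357\right) - 39680 = 11882 - 39680 = -27798$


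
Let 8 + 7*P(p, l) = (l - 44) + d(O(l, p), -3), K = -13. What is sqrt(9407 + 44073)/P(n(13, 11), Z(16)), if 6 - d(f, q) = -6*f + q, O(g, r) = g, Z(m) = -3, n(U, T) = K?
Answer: -7*sqrt(13370)/32 ≈ -25.294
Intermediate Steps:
n(U, T) = -13
d(f, q) = 6 - q + 6*f (d(f, q) = 6 - (-6*f + q) = 6 - (q - 6*f) = 6 + (-q + 6*f) = 6 - q + 6*f)
P(p, l) = -43/7 + l (P(p, l) = -8/7 + ((l - 44) + (6 - 1*(-3) + 6*l))/7 = -8/7 + ((-44 + l) + (6 + 3 + 6*l))/7 = -8/7 + ((-44 + l) + (9 + 6*l))/7 = -8/7 + (-35 + 7*l)/7 = -8/7 + (-5 + l) = -43/7 + l)
sqrt(9407 + 44073)/P(n(13, 11), Z(16)) = sqrt(9407 + 44073)/(-43/7 - 3) = sqrt(53480)/(-64/7) = (2*sqrt(13370))*(-7/64) = -7*sqrt(13370)/32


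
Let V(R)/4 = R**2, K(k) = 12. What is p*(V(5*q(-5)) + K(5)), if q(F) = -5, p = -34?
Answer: -85408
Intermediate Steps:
V(R) = 4*R**2
p*(V(5*q(-5)) + K(5)) = -34*(4*(5*(-5))**2 + 12) = -34*(4*(-25)**2 + 12) = -34*(4*625 + 12) = -34*(2500 + 12) = -34*2512 = -85408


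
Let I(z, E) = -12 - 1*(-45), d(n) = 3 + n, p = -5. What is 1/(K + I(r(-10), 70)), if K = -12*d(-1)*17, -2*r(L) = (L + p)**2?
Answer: -1/375 ≈ -0.0026667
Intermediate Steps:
r(L) = -(-5 + L)**2/2 (r(L) = -(L - 5)**2/2 = -(-5 + L)**2/2)
I(z, E) = 33 (I(z, E) = -12 + 45 = 33)
K = -408 (K = -12*(3 - 1)*17 = -12*2*17 = -24*17 = -408)
1/(K + I(r(-10), 70)) = 1/(-408 + 33) = 1/(-375) = -1/375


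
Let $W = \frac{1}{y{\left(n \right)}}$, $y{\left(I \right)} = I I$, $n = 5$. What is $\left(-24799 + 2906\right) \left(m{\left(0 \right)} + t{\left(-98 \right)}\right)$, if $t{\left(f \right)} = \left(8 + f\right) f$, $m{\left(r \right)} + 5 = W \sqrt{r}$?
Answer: $-192986795$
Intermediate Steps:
$y{\left(I \right)} = I^{2}$
$W = \frac{1}{25}$ ($W = \frac{1}{5^{2}} = \frac{1}{25} \approx 0.04$)
$m{\left(r \right)} = -5 + \frac{\sqrt{r}}{25}$
$t{\left(f \right)} = f \left(8 + f\right)$
$\left(-24799 + 2906\right) \left(m{\left(0 \right)} + t{\left(-98 \right)}\right) = \left(-24799 + 2906\right) \left(\left(-5 + \frac{\sqrt{0}}{25}\right) - 98 \left(8 - 98\right)\right) = - 21893 \left(\left(-5 + \frac{1}{25} \cdot 0\right) - -8820\right) = - 21893 \left(\left(-5 + 0\right) + 8820\right) = - 21893 \left(-5 + 8820\right) = \left(-21893\right) 8815 = -192986795$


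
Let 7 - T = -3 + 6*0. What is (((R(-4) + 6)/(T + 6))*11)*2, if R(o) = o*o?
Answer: 121/4 ≈ 30.250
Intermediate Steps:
T = 10 (T = 7 - (-3 + 6*0) = 7 - (-3 + 0) = 7 - 1*(-3) = 7 + 3 = 10)
R(o) = o²
(((R(-4) + 6)/(T + 6))*11)*2 = ((((-4)² + 6)/(10 + 6))*11)*2 = (((16 + 6)/16)*11)*2 = ((22*(1/16))*11)*2 = ((11/8)*11)*2 = (121/8)*2 = 121/4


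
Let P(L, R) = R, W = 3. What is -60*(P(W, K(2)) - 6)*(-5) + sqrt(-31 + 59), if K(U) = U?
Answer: -1200 + 2*sqrt(7) ≈ -1194.7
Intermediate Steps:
-60*(P(W, K(2)) - 6)*(-5) + sqrt(-31 + 59) = -60*(2 - 6)*(-5) + sqrt(-31 + 59) = -(-240)*(-5) + sqrt(28) = -60*20 + 2*sqrt(7) = -1200 + 2*sqrt(7)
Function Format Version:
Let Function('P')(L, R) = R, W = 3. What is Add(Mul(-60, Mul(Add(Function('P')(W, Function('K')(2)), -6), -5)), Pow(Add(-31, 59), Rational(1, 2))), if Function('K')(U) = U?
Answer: Add(-1200, Mul(2, Pow(7, Rational(1, 2)))) ≈ -1194.7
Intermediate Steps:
Add(Mul(-60, Mul(Add(Function('P')(W, Function('K')(2)), -6), -5)), Pow(Add(-31, 59), Rational(1, 2))) = Add(Mul(-60, Mul(Add(2, -6), -5)), Pow(Add(-31, 59), Rational(1, 2))) = Add(Mul(-60, Mul(-4, -5)), Pow(28, Rational(1, 2))) = Add(Mul(-60, 20), Mul(2, Pow(7, Rational(1, 2)))) = Add(-1200, Mul(2, Pow(7, Rational(1, 2))))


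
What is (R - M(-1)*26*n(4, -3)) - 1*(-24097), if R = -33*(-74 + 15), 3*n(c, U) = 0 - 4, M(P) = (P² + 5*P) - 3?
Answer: 77404/3 ≈ 25801.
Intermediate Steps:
M(P) = -3 + P² + 5*P
n(c, U) = -4/3 (n(c, U) = (0 - 4)/3 = (⅓)*(-4) = -4/3)
R = 1947 (R = -33*(-59) = 1947)
(R - M(-1)*26*n(4, -3)) - 1*(-24097) = (1947 - (-3 + (-1)² + 5*(-1))*26*(-4)/3) - 1*(-24097) = (1947 - (-3 + 1 - 5)*26*(-4)/3) + 24097 = (1947 - (-7*26)*(-4)/3) + 24097 = (1947 - (-182)*(-4)/3) + 24097 = (1947 - 1*728/3) + 24097 = (1947 - 728/3) + 24097 = 5113/3 + 24097 = 77404/3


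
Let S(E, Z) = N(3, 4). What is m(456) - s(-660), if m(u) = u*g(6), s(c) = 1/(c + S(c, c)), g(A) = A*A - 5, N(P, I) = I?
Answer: 9273217/656 ≈ 14136.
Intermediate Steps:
g(A) = -5 + A² (g(A) = A² - 5 = -5 + A²)
S(E, Z) = 4
s(c) = 1/(4 + c) (s(c) = 1/(c + 4) = 1/(4 + c))
m(u) = 31*u (m(u) = u*(-5 + 6²) = u*(-5 + 36) = u*31 = 31*u)
m(456) - s(-660) = 31*456 - 1/(4 - 660) = 14136 - 1/(-656) = 14136 - 1*(-1/656) = 14136 + 1/656 = 9273217/656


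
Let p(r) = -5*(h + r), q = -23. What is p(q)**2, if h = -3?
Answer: 16900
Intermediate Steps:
p(r) = 15 - 5*r (p(r) = -5*(-3 + r) = 15 - 5*r)
p(q)**2 = (15 - 5*(-23))**2 = (15 + 115)**2 = 130**2 = 16900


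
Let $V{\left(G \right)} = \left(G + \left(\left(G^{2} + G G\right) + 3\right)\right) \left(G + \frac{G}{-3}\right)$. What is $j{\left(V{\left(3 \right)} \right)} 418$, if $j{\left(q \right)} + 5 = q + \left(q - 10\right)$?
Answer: $33858$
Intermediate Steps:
$V{\left(G \right)} = \frac{2 G \left(3 + G + 2 G^{2}\right)}{3}$ ($V{\left(G \right)} = \left(G + \left(\left(G^{2} + G^{2}\right) + 3\right)\right) \left(G + G \left(- \frac{1}{3}\right)\right) = \left(G + \left(2 G^{2} + 3\right)\right) \left(G - \frac{G}{3}\right) = \left(G + \left(3 + 2 G^{2}\right)\right) \frac{2 G}{3} = \left(3 + G + 2 G^{2}\right) \frac{2 G}{3} = \frac{2 G \left(3 + G + 2 G^{2}\right)}{3}$)
$j{\left(q \right)} = -15 + 2 q$ ($j{\left(q \right)} = -5 + \left(q + \left(q - 10\right)\right) = -5 + \left(q + \left(-10 + q\right)\right) = -5 + \left(-10 + 2 q\right) = -15 + 2 q$)
$j{\left(V{\left(3 \right)} \right)} 418 = \left(-15 + 2 \cdot \frac{2}{3} \cdot 3 \left(3 + 3 + 2 \cdot 3^{2}\right)\right) 418 = \left(-15 + 2 \cdot \frac{2}{3} \cdot 3 \left(3 + 3 + 2 \cdot 9\right)\right) 418 = \left(-15 + 2 \cdot \frac{2}{3} \cdot 3 \left(3 + 3 + 18\right)\right) 418 = \left(-15 + 2 \cdot \frac{2}{3} \cdot 3 \cdot 24\right) 418 = \left(-15 + 2 \cdot 48\right) 418 = \left(-15 + 96\right) 418 = 81 \cdot 418 = 33858$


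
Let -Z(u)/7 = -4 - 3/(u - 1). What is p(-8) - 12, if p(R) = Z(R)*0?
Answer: -12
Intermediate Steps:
Z(u) = 28 + 21/(-1 + u) (Z(u) = -7*(-4 - 3/(u - 1)) = -7*(-4 - 3/(-1 + u)) = 28 + 21/(-1 + u))
p(R) = 0 (p(R) = (7*(-1 + 4*R)/(-1 + R))*0 = 0)
p(-8) - 12 = 0 - 12 = -12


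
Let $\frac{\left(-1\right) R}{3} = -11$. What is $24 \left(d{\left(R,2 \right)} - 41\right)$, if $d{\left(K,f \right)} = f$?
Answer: $-936$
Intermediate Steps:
$R = 33$ ($R = \left(-3\right) \left(-11\right) = 33$)
$24 \left(d{\left(R,2 \right)} - 41\right) = 24 \left(2 - 41\right) = 24 \left(-39\right) = -936$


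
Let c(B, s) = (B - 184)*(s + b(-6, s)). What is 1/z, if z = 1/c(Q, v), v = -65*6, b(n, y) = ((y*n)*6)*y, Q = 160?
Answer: 131423760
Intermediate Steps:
b(n, y) = 6*n*y**2 (b(n, y) = ((n*y)*6)*y = (6*n*y)*y = 6*n*y**2)
v = -390
c(B, s) = (-184 + B)*(s - 36*s**2) (c(B, s) = (B - 184)*(s + 6*(-6)*s**2) = (-184 + B)*(s - 36*s**2))
z = 1/131423760 (z = 1/(-390*(-184 + 160 + 6624*(-390) - 36*160*(-390))) = 1/(-390*(-184 + 160 - 2583360 + 2246400)) = 1/(-390*(-336984)) = 1/131423760 ≈ 7.6090e-9)
1/z = 1/(1/131423760) = 131423760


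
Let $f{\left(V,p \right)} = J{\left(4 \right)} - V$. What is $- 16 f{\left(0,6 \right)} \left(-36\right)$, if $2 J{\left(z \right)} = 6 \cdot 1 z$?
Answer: $6912$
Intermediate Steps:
$J{\left(z \right)} = 3 z$ ($J{\left(z \right)} = \frac{6 \cdot 1 z}{2} = \frac{6 z}{2} = 3 z$)
$f{\left(V,p \right)} = 12 - V$ ($f{\left(V,p \right)} = 3 \cdot 4 - V = 12 - V$)
$- 16 f{\left(0,6 \right)} \left(-36\right) = - 16 \left(12 - 0\right) \left(-36\right) = - 16 \left(12 + 0\right) \left(-36\right) = \left(-16\right) 12 \left(-36\right) = \left(-192\right) \left(-36\right) = 6912$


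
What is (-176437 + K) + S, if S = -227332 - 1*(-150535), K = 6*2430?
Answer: -238654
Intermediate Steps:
K = 14580
S = -76797 (S = -227332 + 150535 = -76797)
(-176437 + K) + S = (-176437 + 14580) - 76797 = -161857 - 76797 = -238654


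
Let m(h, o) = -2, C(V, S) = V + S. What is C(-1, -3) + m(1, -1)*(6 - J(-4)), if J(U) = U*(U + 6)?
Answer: -32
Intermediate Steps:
C(V, S) = S + V
J(U) = U*(6 + U)
C(-1, -3) + m(1, -1)*(6 - J(-4)) = (-3 - 1) - 2*(6 - (-4)*(6 - 4)) = -4 - 2*(6 - (-4)*2) = -4 - 2*(6 - 1*(-8)) = -4 - 2*(6 + 8) = -4 - 2*14 = -4 - 28 = -32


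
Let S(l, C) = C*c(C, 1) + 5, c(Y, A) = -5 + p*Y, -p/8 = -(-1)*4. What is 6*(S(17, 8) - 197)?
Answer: -13680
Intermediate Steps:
p = -32 (p = -(-8)*(-1*4) = -(-8)*(-4) = -8*4 = -32)
c(Y, A) = -5 - 32*Y
S(l, C) = 5 + C*(-5 - 32*C) (S(l, C) = C*(-5 - 32*C) + 5 = 5 + C*(-5 - 32*C))
6*(S(17, 8) - 197) = 6*((5 - 1*8*(5 + 32*8)) - 197) = 6*((5 - 1*8*(5 + 256)) - 197) = 6*((5 - 1*8*261) - 197) = 6*((5 - 2088) - 197) = 6*(-2083 - 197) = 6*(-2280) = -13680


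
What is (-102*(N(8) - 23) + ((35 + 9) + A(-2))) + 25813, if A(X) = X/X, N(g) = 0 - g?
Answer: 29020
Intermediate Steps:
N(g) = -g
A(X) = 1
(-102*(N(8) - 23) + ((35 + 9) + A(-2))) + 25813 = (-102*(-1*8 - 23) + ((35 + 9) + 1)) + 25813 = (-102*(-8 - 23) + (44 + 1)) + 25813 = (-102*(-31) + 45) + 25813 = (3162 + 45) + 25813 = 3207 + 25813 = 29020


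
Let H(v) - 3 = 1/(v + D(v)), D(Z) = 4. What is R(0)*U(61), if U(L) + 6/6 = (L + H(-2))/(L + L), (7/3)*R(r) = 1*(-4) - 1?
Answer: 1725/1708 ≈ 1.0100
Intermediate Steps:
R(r) = -15/7 (R(r) = 3*(1*(-4) - 1)/7 = 3*(-4 - 1)/7 = (3/7)*(-5) = -15/7)
H(v) = 3 + 1/(4 + v) (H(v) = 3 + 1/(v + 4) = 3 + 1/(4 + v))
U(L) = -1 + (7/2 + L)/(2*L) (U(L) = -1 + (L + (13 + 3*(-2))/(4 - 2))/(L + L) = -1 + (L + (13 - 6)/2)/((2*L)) = -1 + (L + (½)*7)*(1/(2*L)) = -1 + (L + 7/2)*(1/(2*L)) = -1 + (7/2 + L)*(1/(2*L)) = -1 + (7/2 + L)/(2*L))
R(0)*U(61) = -15*(7 - 2*61)/(28*61) = -15*(7 - 122)/(28*61) = -15*(-115)/(28*61) = -15/7*(-115/244) = 1725/1708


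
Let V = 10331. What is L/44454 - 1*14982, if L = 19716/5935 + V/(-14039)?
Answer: -55492914357879581/3703972405110 ≈ -14982.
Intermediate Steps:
L = 215478439/83321465 (L = 19716/5935 + 10331/(-14039) = 19716*(1/5935) + 10331*(-1/14039) = 19716/5935 - 10331/14039 = 215478439/83321465 ≈ 2.5861)
L/44454 - 1*14982 = (215478439/83321465)/44454 - 1*14982 = (215478439/83321465)*(1/44454) - 14982 = 215478439/3703972405110 - 14982 = -55492914357879581/3703972405110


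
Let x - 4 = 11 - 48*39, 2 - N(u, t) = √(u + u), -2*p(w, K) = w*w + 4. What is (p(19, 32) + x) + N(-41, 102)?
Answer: -4075/2 - I*√82 ≈ -2037.5 - 9.0554*I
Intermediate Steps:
p(w, K) = -2 - w²/2 (p(w, K) = -(w*w + 4)/2 = -(w² + 4)/2 = -(4 + w²)/2 = -2 - w²/2)
N(u, t) = 2 - √2*√u (N(u, t) = 2 - √(u + u) = 2 - √(2*u) = 2 - √2*√u)
x = -1857 (x = 4 + (11 - 48*39) = 4 + (11 - 1872) = 4 - 1861 = -1857)
(p(19, 32) + x) + N(-41, 102) = ((-2 - ½*19²) - 1857) + (2 - √2*√(-41)) = ((-2 - ½*361) - 1857) + (2 - √2*I*√41) = ((-2 - 361/2) - 1857) + (2 - I*√82) = (-365/2 - 1857) + (2 - I*√82) = -4079/2 + (2 - I*√82) = -4075/2 - I*√82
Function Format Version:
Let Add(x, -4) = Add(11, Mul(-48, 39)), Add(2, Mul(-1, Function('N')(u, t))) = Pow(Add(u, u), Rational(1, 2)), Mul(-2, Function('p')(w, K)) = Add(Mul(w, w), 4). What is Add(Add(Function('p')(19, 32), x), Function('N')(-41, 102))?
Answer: Add(Rational(-4075, 2), Mul(-1, I, Pow(82, Rational(1, 2)))) ≈ Add(-2037.5, Mul(-9.0554, I))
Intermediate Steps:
Function('p')(w, K) = Add(-2, Mul(Rational(-1, 2), Pow(w, 2))) (Function('p')(w, K) = Mul(Rational(-1, 2), Add(Mul(w, w), 4)) = Mul(Rational(-1, 2), Add(Pow(w, 2), 4)) = Mul(Rational(-1, 2), Add(4, Pow(w, 2))) = Add(-2, Mul(Rational(-1, 2), Pow(w, 2))))
Function('N')(u, t) = Add(2, Mul(-1, Pow(2, Rational(1, 2)), Pow(u, Rational(1, 2)))) (Function('N')(u, t) = Add(2, Mul(-1, Pow(Add(u, u), Rational(1, 2)))) = Add(2, Mul(-1, Pow(Mul(2, u), Rational(1, 2)))) = Add(2, Mul(-1, Mul(Pow(2, Rational(1, 2)), Pow(u, Rational(1, 2))))) = Add(2, Mul(-1, Pow(2, Rational(1, 2)), Pow(u, Rational(1, 2)))))
x = -1857 (x = Add(4, Add(11, Mul(-48, 39))) = Add(4, Add(11, -1872)) = Add(4, -1861) = -1857)
Add(Add(Function('p')(19, 32), x), Function('N')(-41, 102)) = Add(Add(Add(-2, Mul(Rational(-1, 2), Pow(19, 2))), -1857), Add(2, Mul(-1, Pow(2, Rational(1, 2)), Pow(-41, Rational(1, 2))))) = Add(Add(Add(-2, Mul(Rational(-1, 2), 361)), -1857), Add(2, Mul(-1, Pow(2, Rational(1, 2)), Mul(I, Pow(41, Rational(1, 2)))))) = Add(Add(Add(-2, Rational(-361, 2)), -1857), Add(2, Mul(-1, I, Pow(82, Rational(1, 2))))) = Add(Add(Rational(-365, 2), -1857), Add(2, Mul(-1, I, Pow(82, Rational(1, 2))))) = Add(Rational(-4079, 2), Add(2, Mul(-1, I, Pow(82, Rational(1, 2))))) = Add(Rational(-4075, 2), Mul(-1, I, Pow(82, Rational(1, 2))))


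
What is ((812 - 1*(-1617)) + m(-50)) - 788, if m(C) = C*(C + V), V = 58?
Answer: 1241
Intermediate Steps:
m(C) = C*(58 + C) (m(C) = C*(C + 58) = C*(58 + C))
((812 - 1*(-1617)) + m(-50)) - 788 = ((812 - 1*(-1617)) - 50*(58 - 50)) - 788 = ((812 + 1617) - 50*8) - 788 = (2429 - 400) - 788 = 2029 - 788 = 1241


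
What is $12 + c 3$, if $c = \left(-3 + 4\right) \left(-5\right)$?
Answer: $-3$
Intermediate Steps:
$c = -5$ ($c = 1 \left(-5\right) = -5$)
$12 + c 3 = 12 - 15 = -3$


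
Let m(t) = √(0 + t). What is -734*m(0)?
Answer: 0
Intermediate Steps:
m(t) = √t
-734*m(0) = -734*√0 = -734*0 = 0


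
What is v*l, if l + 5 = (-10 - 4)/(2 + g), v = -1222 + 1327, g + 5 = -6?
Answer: -1085/3 ≈ -361.67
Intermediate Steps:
g = -11 (g = -5 - 6 = -11)
v = 105
l = -31/9 (l = -5 + (-10 - 4)/(2 - 11) = -5 - 14/(-9) = -5 - 14*(-1/9) = -5 + 14/9 = -31/9 ≈ -3.4444)
v*l = 105*(-31/9) = -1085/3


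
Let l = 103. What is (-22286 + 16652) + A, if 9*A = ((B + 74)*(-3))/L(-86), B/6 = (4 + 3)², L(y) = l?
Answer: -1741274/309 ≈ -5635.2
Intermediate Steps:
L(y) = 103
B = 294 (B = 6*(4 + 3)² = 6*7² = 6*49 = 294)
A = -368/309 (A = (((294 + 74)*(-3))/103)/9 = ((368*(-3))*(1/103))/9 = (-1104*1/103)/9 = (⅑)*(-1104/103) = -368/309 ≈ -1.1909)
(-22286 + 16652) + A = (-22286 + 16652) - 368/309 = -5634 - 368/309 = -1741274/309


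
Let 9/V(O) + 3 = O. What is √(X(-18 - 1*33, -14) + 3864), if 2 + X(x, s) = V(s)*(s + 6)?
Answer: √1117342/17 ≈ 62.179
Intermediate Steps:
V(O) = 9/(-3 + O)
X(x, s) = -2 + 9*(6 + s)/(-3 + s) (X(x, s) = -2 + (9/(-3 + s))*(s + 6) = -2 + (9/(-3 + s))*(6 + s) = -2 + 9*(6 + s)/(-3 + s))
√(X(-18 - 1*33, -14) + 3864) = √((60 + 7*(-14))/(-3 - 14) + 3864) = √((60 - 98)/(-17) + 3864) = √(-1/17*(-38) + 3864) = √(38/17 + 3864) = √(65726/17) = √1117342/17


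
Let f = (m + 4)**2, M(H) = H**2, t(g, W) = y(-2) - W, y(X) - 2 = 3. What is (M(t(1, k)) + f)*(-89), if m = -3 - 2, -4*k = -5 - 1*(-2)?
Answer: -27145/16 ≈ -1696.6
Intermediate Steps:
y(X) = 5 (y(X) = 2 + 3 = 5)
k = 3/4 (k = -(-5 - 1*(-2))/4 = -(-5 + 2)/4 = -1/4*(-3) = 3/4 ≈ 0.75000)
t(g, W) = 5 - W
m = -5
f = 1 (f = (-5 + 4)**2 = (-1)**2 = 1)
(M(t(1, k)) + f)*(-89) = ((5 - 1*3/4)**2 + 1)*(-89) = ((5 - 3/4)**2 + 1)*(-89) = ((17/4)**2 + 1)*(-89) = (289/16 + 1)*(-89) = (305/16)*(-89) = -27145/16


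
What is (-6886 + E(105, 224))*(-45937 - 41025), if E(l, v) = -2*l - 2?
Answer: 617256276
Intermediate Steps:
E(l, v) = -2 - 2*l
(-6886 + E(105, 224))*(-45937 - 41025) = (-6886 + (-2 - 2*105))*(-45937 - 41025) = (-6886 + (-2 - 210))*(-86962) = (-6886 - 212)*(-86962) = -7098*(-86962) = 617256276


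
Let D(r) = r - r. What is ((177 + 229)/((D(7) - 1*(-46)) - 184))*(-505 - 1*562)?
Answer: 216601/69 ≈ 3139.1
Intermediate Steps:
D(r) = 0
((177 + 229)/((D(7) - 1*(-46)) - 184))*(-505 - 1*562) = ((177 + 229)/((0 - 1*(-46)) - 184))*(-505 - 1*562) = (406/((0 + 46) - 184))*(-505 - 562) = (406/(46 - 184))*(-1067) = (406/(-138))*(-1067) = (406*(-1/138))*(-1067) = -203/69*(-1067) = 216601/69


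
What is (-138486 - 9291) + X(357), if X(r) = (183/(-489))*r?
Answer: -24109428/163 ≈ -1.4791e+5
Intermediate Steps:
X(r) = -61*r/163 (X(r) = (183*(-1/489))*r = -61*r/163)
(-138486 - 9291) + X(357) = (-138486 - 9291) - 61/163*357 = -147777 - 21777/163 = -24109428/163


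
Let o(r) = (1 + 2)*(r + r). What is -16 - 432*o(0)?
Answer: -16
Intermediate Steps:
o(r) = 6*r (o(r) = 3*(2*r) = 6*r)
-16 - 432*o(0) = -16 - 2592*0 = -16 - 432*0 = -16 + 0 = -16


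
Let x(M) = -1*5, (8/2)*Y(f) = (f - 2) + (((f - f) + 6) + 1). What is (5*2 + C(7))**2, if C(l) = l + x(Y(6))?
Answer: 144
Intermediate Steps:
Y(f) = 5/4 + f/4 (Y(f) = ((f - 2) + (((f - f) + 6) + 1))/4 = ((-2 + f) + ((0 + 6) + 1))/4 = ((-2 + f) + (6 + 1))/4 = ((-2 + f) + 7)/4 = (5 + f)/4 = 5/4 + f/4)
x(M) = -5
C(l) = -5 + l (C(l) = l - 5 = -5 + l)
(5*2 + C(7))**2 = (5*2 + (-5 + 7))**2 = (10 + 2)**2 = 12**2 = 144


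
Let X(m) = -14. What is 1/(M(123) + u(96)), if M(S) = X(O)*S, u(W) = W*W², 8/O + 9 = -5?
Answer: 1/883014 ≈ 1.1325e-6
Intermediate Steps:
O = -4/7 (O = 8/(-9 - 5) = 8/(-14) = 8*(-1/14) = -4/7 ≈ -0.57143)
u(W) = W³
M(S) = -14*S
1/(M(123) + u(96)) = 1/(-14*123 + 96³) = 1/(-1722 + 884736) = 1/883014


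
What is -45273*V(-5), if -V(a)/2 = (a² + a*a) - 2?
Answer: 4346208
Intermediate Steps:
V(a) = 4 - 4*a² (V(a) = -2*((a² + a*a) - 2) = -2*((a² + a²) - 2) = -2*(2*a² - 2) = -2*(-2 + 2*a²) = 4 - 4*a²)
-45273*V(-5) = -45273*(4 - 4*(-5)²) = -45273*(4 - 4*25) = -45273*(4 - 100) = -45273*(-96) = 4346208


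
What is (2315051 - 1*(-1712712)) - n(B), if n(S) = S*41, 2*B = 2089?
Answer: 7969877/2 ≈ 3.9849e+6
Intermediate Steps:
B = 2089/2 (B = (1/2)*2089 = 2089/2 ≈ 1044.5)
n(S) = 41*S
(2315051 - 1*(-1712712)) - n(B) = (2315051 - 1*(-1712712)) - 41*2089/2 = (2315051 + 1712712) - 1*85649/2 = 4027763 - 85649/2 = 7969877/2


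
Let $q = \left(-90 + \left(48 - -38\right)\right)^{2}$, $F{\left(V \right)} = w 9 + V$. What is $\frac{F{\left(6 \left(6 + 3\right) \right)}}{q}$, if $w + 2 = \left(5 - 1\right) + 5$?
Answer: $\frac{117}{16} \approx 7.3125$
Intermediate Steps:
$w = 7$ ($w = -2 + \left(\left(5 - 1\right) + 5\right) = -2 + \left(4 + 5\right) = -2 + 9 = 7$)
$F{\left(V \right)} = 63 + V$ ($F{\left(V \right)} = 7 \cdot 9 + V = 63 + V$)
$q = 16$ ($q = \left(-90 + \left(48 + 38\right)\right)^{2} = \left(-90 + 86\right)^{2} = \left(-4\right)^{2} = 16$)
$\frac{F{\left(6 \left(6 + 3\right) \right)}}{q} = \frac{63 + 6 \left(6 + 3\right)}{16} = \left(63 + 6 \cdot 9\right) \frac{1}{16} = \left(63 + 54\right) \frac{1}{16} = 117 \cdot \frac{1}{16} = \frac{117}{16}$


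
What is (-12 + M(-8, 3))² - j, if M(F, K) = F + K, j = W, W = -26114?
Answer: 26403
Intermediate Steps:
j = -26114
(-12 + M(-8, 3))² - j = (-12 + (-8 + 3))² - 1*(-26114) = (-12 - 5)² + 26114 = (-17)² + 26114 = 289 + 26114 = 26403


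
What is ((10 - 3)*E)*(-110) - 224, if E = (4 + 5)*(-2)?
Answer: 13636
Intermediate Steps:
E = -18 (E = 9*(-2) = -18)
((10 - 3)*E)*(-110) - 224 = ((10 - 3)*(-18))*(-110) - 224 = (7*(-18))*(-110) - 224 = -126*(-110) - 224 = 13860 - 224 = 13636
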